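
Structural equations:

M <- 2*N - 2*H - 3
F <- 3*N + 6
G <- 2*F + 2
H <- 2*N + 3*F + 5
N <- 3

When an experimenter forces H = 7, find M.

-11

do(H=7) replaces the equation H <- 2*N + 3*F + 5 with the constant H = 7.
M = 2*N - 2*H - 3  [with N=3, H=7]  = -11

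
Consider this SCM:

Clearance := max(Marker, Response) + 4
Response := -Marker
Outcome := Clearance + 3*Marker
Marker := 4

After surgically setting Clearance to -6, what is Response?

Under do(Clearance=-6), the mechanism Clearance := max(Marker, Response) + 4 is discarded; Clearance is fixed at -6.
Since Response is not a descendant of the intervened variable, it is unaffected.
Response = -Marker  [with Marker=4]  = -4

-4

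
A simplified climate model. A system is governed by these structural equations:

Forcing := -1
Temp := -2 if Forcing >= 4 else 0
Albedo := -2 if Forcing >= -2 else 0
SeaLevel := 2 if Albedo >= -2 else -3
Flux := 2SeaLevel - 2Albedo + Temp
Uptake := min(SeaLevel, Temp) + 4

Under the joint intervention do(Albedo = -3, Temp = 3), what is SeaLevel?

The joint intervention fixes Albedo = -3, Temp = 3, removing each variable's own equation.
SeaLevel = 2 if Albedo >= -2 else -3  [with Albedo=-3]  = -3

-3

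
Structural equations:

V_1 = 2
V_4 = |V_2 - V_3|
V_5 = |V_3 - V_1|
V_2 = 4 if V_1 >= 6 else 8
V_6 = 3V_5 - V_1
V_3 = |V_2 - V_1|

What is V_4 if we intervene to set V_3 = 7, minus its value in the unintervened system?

-1

The intervention breaks the incoming arrows to V_3: V_3 = |V_2 - V_1| no longer applies, and V_3 = 7.
V_2 = 4 if V_1 >= 6 else 8  [with V_1=2]  = 8
V_4 = |V_2 - V_3|  [with V_2=8, V_3=7]  = 1
Without intervention: V_2 = 4 if V_1 >= 6 else 8  [with V_1=2]  = 8; V_3 = |V_2 - V_1|  [with V_2=8, V_1=2]  = 6; V_4 = |V_2 - V_3|  [with V_2=8, V_3=6]  = 2.
Change = 1 − 2 = -1.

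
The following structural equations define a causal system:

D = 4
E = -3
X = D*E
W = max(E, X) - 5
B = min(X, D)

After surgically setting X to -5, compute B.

do(X=-5) replaces the equation X = D*E with the constant X = -5.
B = min(X, D)  [with X=-5, D=4]  = -5

-5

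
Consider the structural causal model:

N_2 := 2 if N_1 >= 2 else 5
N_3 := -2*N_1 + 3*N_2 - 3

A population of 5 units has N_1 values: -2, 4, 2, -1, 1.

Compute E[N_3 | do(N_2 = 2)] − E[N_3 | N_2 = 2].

do(N_2=2) breaks N_2's dependence on N_1. With N_2=2 fixed, N_3 across the units is 7, -5, -1, 5, 1, mean 1.4.
E[N_3|N_2=2] averages over only the 2 units with N_2=2 (N_1 = 4, 2): N_3 = -5, -1, mean -3.
Difference = 1.4 − (-3) = 4.4.

4.4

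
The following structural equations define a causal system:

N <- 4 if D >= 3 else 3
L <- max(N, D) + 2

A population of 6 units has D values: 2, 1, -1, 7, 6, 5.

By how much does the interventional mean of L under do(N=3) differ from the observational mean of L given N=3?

1.5

do(N=3) breaks N's dependence on D. With N=3 fixed, L across the units is 5, 5, 5, 9, 8, 7, mean 6.5.
E[L|N=3] averages over only the 3 units with N=3 (D = 2, 1, -1): L = 5, 5, 5, mean 5.
Difference = 6.5 − 5 = 1.5.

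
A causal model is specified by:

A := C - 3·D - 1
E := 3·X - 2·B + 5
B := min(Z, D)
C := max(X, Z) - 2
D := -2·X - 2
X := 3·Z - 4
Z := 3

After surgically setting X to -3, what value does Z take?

3

Under do(X=-3), the mechanism X := 3·Z - 4 is discarded; X is fixed at -3.
Z is not downstream of the intervention, so its value is determined by the original equations.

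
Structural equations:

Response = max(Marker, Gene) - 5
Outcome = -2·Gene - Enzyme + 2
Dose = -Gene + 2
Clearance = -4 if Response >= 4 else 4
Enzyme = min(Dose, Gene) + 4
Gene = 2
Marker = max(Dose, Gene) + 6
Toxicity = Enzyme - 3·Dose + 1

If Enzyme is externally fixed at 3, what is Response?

do(Enzyme=3) replaces the equation Enzyme = min(Dose, Gene) + 4 with the constant Enzyme = 3.
Response is not downstream of the intervention, so its value is determined by the original equations.
Dose = -Gene + 2  [with Gene=2]  = 0
Marker = max(Dose, Gene) + 6  [with Dose=0, Gene=2]  = 8
Response = max(Marker, Gene) - 5  [with Marker=8, Gene=2]  = 3

3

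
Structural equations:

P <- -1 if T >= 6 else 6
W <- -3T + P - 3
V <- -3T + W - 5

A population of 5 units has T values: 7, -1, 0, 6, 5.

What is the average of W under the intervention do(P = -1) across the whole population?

do(P=-1) breaks P's dependence on T. With P=-1 fixed, W across the units is -25, -1, -4, -22, -19, mean -14.2.

-14.2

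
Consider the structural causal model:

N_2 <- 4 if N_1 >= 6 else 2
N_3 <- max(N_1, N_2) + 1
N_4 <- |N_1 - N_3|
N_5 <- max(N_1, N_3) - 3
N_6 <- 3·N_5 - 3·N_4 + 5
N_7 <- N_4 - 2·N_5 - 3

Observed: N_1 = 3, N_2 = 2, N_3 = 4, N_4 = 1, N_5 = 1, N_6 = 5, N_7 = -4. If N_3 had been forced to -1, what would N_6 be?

The intervention breaks the incoming arrows to N_3: N_3 <- max(N_1, N_2) + 1 no longer applies, and N_3 = -1.
N_4 = |N_1 - N_3|  [with N_1=3, N_3=-1]  = 4
N_5 = max(N_1, N_3) - 3  [with N_1=3, N_3=-1]  = 0
N_6 = 3·N_5 - 3·N_4 + 5  [with N_5=0, N_4=4]  = -7

-7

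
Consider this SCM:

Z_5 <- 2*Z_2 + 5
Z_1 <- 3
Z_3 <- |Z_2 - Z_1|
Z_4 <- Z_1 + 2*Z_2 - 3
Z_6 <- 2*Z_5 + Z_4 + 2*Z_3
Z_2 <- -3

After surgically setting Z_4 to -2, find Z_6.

8

Under do(Z_4=-2), the mechanism Z_4 <- Z_1 + 2*Z_2 - 3 is discarded; Z_4 is fixed at -2.
Z_3 = |Z_2 - Z_1|  [with Z_2=-3, Z_1=3]  = 6
Z_5 = 2*Z_2 + 5  [with Z_2=-3]  = -1
Z_6 = 2*Z_5 + Z_4 + 2*Z_3  [with Z_5=-1, Z_4=-2, Z_3=6]  = 8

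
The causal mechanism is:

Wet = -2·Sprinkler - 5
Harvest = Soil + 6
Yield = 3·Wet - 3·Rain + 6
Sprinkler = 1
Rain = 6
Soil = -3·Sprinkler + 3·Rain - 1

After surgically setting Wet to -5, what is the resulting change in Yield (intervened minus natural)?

Intervening sets Wet = -5 and removes its equation (Wet = -2·Sprinkler - 5).
Yield = 3·Wet - 3·Rain + 6  [with Wet=-5, Rain=6]  = -27
Without intervention: Wet = -2·Sprinkler - 5  [with Sprinkler=1]  = -7; Yield = 3·Wet - 3·Rain + 6  [with Wet=-7, Rain=6]  = -33.
Change = -27 − (-33) = 6.

6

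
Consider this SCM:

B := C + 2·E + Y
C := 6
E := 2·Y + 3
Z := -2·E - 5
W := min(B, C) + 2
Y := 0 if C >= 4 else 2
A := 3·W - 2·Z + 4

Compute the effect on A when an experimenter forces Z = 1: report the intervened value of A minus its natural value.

Intervening sets Z = 1 and removes its equation (Z := -2·E - 5).
Y = 0 if C >= 4 else 2  [with C=6]  = 0
E = 2·Y + 3  [with Y=0]  = 3
B = C + 2·E + Y  [with C=6, E=3, Y=0]  = 12
W = min(B, C) + 2  [with B=12, C=6]  = 8
A = 3·W - 2·Z + 4  [with W=8, Z=1]  = 26
Without intervention: Y = 0 if C >= 4 else 2  [with C=6]  = 0; E = 2·Y + 3  [with Y=0]  = 3; B = C + 2·E + Y  [with C=6, E=3, Y=0]  = 12; W = min(B, C) + 2  [with B=12, C=6]  = 8; Z = -2·E - 5  [with E=3]  = -11; A = 3·W - 2·Z + 4  [with W=8, Z=-11]  = 50.
Change = 26 − 50 = -24.

-24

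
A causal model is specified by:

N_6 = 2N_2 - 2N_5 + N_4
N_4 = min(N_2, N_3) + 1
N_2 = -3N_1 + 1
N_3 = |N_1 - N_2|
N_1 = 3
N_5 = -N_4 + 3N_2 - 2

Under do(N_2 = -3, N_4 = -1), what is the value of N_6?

13

The joint intervention fixes N_2 = -3, N_4 = -1, removing each variable's own equation.
N_5 = -N_4 + 3N_2 - 2  [with N_4=-1, N_2=-3]  = -10
N_6 = 2N_2 - 2N_5 + N_4  [with N_2=-3, N_5=-10, N_4=-1]  = 13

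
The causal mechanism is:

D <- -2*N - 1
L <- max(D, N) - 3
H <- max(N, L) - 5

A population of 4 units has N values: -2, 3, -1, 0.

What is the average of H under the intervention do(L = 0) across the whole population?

The intervention sets L=0 in all 4 units regardless of N. Recomputing H per unit gives -5, -2, -5, -5; average -4.25.

-4.25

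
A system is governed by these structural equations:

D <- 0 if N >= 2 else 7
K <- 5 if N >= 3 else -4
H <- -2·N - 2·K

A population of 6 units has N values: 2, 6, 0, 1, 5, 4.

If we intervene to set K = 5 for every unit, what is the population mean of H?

Under do(K=5), K's equation is replaced by K=5 for every unit. Per-unit H: -14, -22, -10, -12, -20, -18. Mean = -16.

-16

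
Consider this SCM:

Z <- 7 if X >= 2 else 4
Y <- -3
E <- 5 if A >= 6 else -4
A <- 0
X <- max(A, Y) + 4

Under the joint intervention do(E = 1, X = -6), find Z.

4

The joint intervention fixes E = 1, X = -6, removing each variable's own equation.
Z = 7 if X >= 2 else 4  [with X=-6]  = 4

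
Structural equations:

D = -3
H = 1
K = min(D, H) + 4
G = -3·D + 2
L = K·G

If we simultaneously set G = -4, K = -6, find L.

24

The joint intervention fixes G = -4, K = -6, removing each variable's own equation.
L = K·G  [with K=-6, G=-4]  = 24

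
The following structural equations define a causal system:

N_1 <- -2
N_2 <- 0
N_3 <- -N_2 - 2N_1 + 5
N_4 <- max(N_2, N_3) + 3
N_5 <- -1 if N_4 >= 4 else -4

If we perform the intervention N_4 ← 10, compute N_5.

-1

Intervening sets N_4 = 10 and removes its equation (N_4 <- max(N_2, N_3) + 3).
N_5 = -1 if N_4 >= 4 else -4  [with N_4=10]  = -1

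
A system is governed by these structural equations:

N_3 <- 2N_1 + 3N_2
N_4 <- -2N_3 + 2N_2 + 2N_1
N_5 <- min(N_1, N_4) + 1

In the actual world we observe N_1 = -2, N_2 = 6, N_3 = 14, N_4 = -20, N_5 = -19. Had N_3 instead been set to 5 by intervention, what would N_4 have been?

The intervention breaks the incoming arrows to N_3: N_3 <- 2N_1 + 3N_2 no longer applies, and N_3 = 5.
N_4 = -2N_3 + 2N_2 + 2N_1  [with N_3=5, N_2=6, N_1=-2]  = -2

-2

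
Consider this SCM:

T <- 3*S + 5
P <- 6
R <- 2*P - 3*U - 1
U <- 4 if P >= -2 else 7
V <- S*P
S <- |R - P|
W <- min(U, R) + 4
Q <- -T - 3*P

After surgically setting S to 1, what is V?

Under do(S=1), the mechanism S <- |R - P| is discarded; S is fixed at 1.
V = S*P  [with S=1, P=6]  = 6

6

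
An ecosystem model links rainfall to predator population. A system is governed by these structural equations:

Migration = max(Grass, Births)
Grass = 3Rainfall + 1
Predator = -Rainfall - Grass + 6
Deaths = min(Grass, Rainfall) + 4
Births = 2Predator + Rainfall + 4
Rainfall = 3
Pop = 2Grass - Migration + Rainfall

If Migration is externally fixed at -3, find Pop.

Intervening sets Migration = -3 and removes its equation (Migration = max(Grass, Births)).
Grass = 3Rainfall + 1  [with Rainfall=3]  = 10
Pop = 2Grass - Migration + Rainfall  [with Grass=10, Migration=-3, Rainfall=3]  = 26

26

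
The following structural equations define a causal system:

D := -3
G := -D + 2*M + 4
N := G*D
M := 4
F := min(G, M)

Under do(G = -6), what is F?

The intervention breaks the incoming arrows to G: G := -D + 2*M + 4 no longer applies, and G = -6.
F = min(G, M)  [with G=-6, M=4]  = -6

-6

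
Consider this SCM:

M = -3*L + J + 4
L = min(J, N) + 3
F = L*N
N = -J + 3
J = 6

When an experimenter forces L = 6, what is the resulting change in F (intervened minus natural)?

-18

do(L=6) replaces the equation L = min(J, N) + 3 with the constant L = 6.
N = -J + 3  [with J=6]  = -3
F = L*N  [with L=6, N=-3]  = -18
Without intervention: N = -J + 3  [with J=6]  = -3; L = min(J, N) + 3  [with J=6, N=-3]  = 0; F = L*N  [with L=0, N=-3]  = 0.
Change = -18 − 0 = -18.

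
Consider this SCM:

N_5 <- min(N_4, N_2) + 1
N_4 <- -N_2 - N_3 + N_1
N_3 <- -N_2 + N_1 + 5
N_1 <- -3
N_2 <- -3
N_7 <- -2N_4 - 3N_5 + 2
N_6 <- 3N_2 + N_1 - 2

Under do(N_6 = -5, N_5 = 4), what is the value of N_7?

Setting N_6 = -5, N_5 = 4 by intervention discards those variables' equations.
N_3 = -N_2 + N_1 + 5  [with N_2=-3, N_1=-3]  = 5
N_4 = -N_2 - N_3 + N_1  [with N_2=-3, N_3=5, N_1=-3]  = -5
N_7 = -2N_4 - 3N_5 + 2  [with N_4=-5, N_5=4]  = 0

0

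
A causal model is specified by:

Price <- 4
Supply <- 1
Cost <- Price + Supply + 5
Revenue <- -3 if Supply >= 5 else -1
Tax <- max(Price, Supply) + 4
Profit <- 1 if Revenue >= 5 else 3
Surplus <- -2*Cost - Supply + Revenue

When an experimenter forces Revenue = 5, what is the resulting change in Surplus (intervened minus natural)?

The intervention breaks the incoming arrows to Revenue: Revenue <- -3 if Supply >= 5 else -1 no longer applies, and Revenue = 5.
Cost = Price + Supply + 5  [with Price=4, Supply=1]  = 10
Surplus = -2*Cost - Supply + Revenue  [with Cost=10, Supply=1, Revenue=5]  = -16
Without intervention: Cost = Price + Supply + 5  [with Price=4, Supply=1]  = 10; Revenue = -3 if Supply >= 5 else -1  [with Supply=1]  = -1; Surplus = -2*Cost - Supply + Revenue  [with Cost=10, Supply=1, Revenue=-1]  = -22.
Change = -16 − (-22) = 6.

6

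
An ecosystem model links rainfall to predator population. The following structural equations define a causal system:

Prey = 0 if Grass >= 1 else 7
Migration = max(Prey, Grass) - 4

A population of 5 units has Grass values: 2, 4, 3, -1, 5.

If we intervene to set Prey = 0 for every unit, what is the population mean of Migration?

do(Prey=0) breaks Prey's dependence on Grass. With Prey=0 fixed, Migration across the units is -2, 0, -1, -4, 1, mean -1.2.

-1.2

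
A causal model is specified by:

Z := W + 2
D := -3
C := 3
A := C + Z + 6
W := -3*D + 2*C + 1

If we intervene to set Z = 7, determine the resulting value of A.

16

Intervening sets Z = 7 and removes its equation (Z := W + 2).
A = C + Z + 6  [with C=3, Z=7]  = 16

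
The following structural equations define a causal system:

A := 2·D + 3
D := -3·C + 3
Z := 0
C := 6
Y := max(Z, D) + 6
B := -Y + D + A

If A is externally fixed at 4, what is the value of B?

Under do(A=4), the mechanism A := 2·D + 3 is discarded; A is fixed at 4.
D = -3·C + 3  [with C=6]  = -15
Y = max(Z, D) + 6  [with Z=0, D=-15]  = 6
B = -Y + D + A  [with Y=6, D=-15, A=4]  = -17

-17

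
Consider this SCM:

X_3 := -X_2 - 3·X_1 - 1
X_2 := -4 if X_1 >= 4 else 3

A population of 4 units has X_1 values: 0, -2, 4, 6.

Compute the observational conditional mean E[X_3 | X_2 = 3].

Observing X_2=3 restricts to units where X_2's equation naturally yields 3: X_1 ∈ {0, -2}. In that subpopulation X_3 = -4, 2, mean -1.

-1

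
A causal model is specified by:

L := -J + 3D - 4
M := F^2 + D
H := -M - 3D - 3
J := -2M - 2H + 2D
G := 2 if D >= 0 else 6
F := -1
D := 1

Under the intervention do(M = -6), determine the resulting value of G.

The intervention breaks the incoming arrows to M: M := F^2 + D no longer applies, and M = -6.
G is not downstream of the intervention, so its value is determined by the original equations.
G = 2 if D >= 0 else 6  [with D=1]  = 2

2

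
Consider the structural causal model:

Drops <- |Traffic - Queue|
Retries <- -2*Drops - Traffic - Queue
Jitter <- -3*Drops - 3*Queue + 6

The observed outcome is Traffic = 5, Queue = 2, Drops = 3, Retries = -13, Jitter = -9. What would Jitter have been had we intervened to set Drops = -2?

do(Drops=-2) replaces the equation Drops <- |Traffic - Queue| with the constant Drops = -2.
Jitter = -3*Drops - 3*Queue + 6  [with Drops=-2, Queue=2]  = 6

6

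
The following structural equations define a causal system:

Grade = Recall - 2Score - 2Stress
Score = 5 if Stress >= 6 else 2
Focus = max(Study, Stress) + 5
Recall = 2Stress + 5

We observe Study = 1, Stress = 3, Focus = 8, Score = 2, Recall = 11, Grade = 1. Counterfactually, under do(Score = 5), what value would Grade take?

-5

Under do(Score=5), the mechanism Score = 5 if Stress >= 6 else 2 is discarded; Score is fixed at 5.
Recall = 2Stress + 5  [with Stress=3]  = 11
Grade = Recall - 2Score - 2Stress  [with Recall=11, Score=5, Stress=3]  = -5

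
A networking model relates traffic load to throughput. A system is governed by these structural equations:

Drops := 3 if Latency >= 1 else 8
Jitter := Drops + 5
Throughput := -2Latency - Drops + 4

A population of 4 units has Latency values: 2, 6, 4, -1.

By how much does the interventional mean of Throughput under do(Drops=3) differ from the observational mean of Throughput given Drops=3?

The intervention sets Drops=3 in all 4 units regardless of Latency. Recomputing Throughput per unit gives -3, -11, -7, 3; average -4.5.
E[Throughput|Drops=3] averages over only the 3 units with Drops=3 (Latency = 2, 6, 4): Throughput = -3, -11, -7, mean -7.
Difference = -4.5 − (-7) = 2.5.

2.5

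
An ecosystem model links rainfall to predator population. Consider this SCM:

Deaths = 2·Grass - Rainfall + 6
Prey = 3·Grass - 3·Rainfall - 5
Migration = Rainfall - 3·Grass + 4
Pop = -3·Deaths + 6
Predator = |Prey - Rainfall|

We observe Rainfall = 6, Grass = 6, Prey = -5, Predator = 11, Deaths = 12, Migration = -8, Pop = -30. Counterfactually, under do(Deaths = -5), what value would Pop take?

21

Under do(Deaths=-5), the mechanism Deaths = 2·Grass - Rainfall + 6 is discarded; Deaths is fixed at -5.
Pop = -3·Deaths + 6  [with Deaths=-5]  = 21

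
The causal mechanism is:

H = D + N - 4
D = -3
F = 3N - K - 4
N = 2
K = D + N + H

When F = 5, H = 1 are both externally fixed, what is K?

Under do(F = 5, H = 1), each intervened variable's structural equation is replaced by its fixed value.
K = D + N + H  [with D=-3, N=2, H=1]  = 0

0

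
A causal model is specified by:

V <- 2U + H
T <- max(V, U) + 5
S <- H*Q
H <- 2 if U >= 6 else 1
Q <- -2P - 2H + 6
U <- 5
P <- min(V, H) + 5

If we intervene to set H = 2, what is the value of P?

Under do(H=2), the mechanism H <- 2 if U >= 6 else 1 is discarded; H is fixed at 2.
V = 2U + H  [with U=5, H=2]  = 12
P = min(V, H) + 5  [with V=12, H=2]  = 7

7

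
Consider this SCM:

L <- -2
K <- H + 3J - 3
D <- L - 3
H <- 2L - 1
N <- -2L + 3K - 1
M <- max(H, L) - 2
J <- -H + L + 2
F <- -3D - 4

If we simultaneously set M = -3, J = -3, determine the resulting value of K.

Under do(M = -3, J = -3), each intervened variable's structural equation is replaced by its fixed value.
H = 2L - 1  [with L=-2]  = -5
K = H + 3J - 3  [with H=-5, J=-3]  = -17

-17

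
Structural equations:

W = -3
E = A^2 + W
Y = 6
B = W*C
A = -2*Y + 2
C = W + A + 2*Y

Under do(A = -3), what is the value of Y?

6

Under do(A=-3), the mechanism A = -2*Y + 2 is discarded; A is fixed at -3.
Since Y is not a descendant of the intervened variable, it is unaffected.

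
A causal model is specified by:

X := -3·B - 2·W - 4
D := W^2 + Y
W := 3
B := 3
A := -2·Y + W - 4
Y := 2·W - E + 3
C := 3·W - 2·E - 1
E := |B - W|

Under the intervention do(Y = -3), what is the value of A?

5

do(Y=-3) replaces the equation Y := 2·W - E + 3 with the constant Y = -3.
A = -2·Y + W - 4  [with Y=-3, W=3]  = 5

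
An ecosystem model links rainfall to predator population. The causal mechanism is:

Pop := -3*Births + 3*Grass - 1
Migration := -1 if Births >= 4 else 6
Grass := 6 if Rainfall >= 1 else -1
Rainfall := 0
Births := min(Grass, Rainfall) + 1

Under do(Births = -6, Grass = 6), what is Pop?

35

Setting Births = -6, Grass = 6 by intervention discards those variables' equations.
Pop = -3*Births + 3*Grass - 1  [with Births=-6, Grass=6]  = 35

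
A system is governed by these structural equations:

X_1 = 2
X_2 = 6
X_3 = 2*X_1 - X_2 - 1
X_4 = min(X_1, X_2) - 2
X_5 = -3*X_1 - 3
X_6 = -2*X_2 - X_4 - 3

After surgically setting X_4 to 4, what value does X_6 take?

-19

Under do(X_4=4), the mechanism X_4 = min(X_1, X_2) - 2 is discarded; X_4 is fixed at 4.
X_6 = -2*X_2 - X_4 - 3  [with X_2=6, X_4=4]  = -19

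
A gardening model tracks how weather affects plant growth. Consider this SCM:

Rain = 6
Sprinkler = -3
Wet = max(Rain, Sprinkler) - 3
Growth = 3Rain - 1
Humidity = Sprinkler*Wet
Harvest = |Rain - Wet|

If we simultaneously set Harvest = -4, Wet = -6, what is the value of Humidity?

18

Under do(Harvest = -4, Wet = -6), each intervened variable's structural equation is replaced by its fixed value.
Humidity = Sprinkler*Wet  [with Sprinkler=-3, Wet=-6]  = 18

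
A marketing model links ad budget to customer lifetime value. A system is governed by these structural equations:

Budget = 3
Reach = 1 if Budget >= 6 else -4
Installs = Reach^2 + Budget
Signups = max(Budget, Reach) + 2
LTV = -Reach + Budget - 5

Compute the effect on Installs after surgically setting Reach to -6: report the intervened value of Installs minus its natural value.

The intervention breaks the incoming arrows to Reach: Reach = 1 if Budget >= 6 else -4 no longer applies, and Reach = -6.
Installs = Reach^2 + Budget  [with Reach=-6, Budget=3]  = 39
Without intervention: Reach = 1 if Budget >= 6 else -4  [with Budget=3]  = -4; Installs = Reach^2 + Budget  [with Reach=-4, Budget=3]  = 19.
Change = 39 − 19 = 20.

20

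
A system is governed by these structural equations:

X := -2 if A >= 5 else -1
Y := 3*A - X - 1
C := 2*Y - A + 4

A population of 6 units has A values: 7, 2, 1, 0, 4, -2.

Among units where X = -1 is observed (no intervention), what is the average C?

Observing X=-1 restricts to units where X's equation naturally yields -1: A ∈ {2, 1, 0, 4, -2}. In that subpopulation C = 14, 9, 4, 24, -6, mean 9.

9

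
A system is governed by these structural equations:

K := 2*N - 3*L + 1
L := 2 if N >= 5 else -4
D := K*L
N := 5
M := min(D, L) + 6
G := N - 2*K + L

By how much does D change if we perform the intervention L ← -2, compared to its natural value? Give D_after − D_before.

-44

do(L=-2) replaces the equation L := 2 if N >= 5 else -4 with the constant L = -2.
K = 2*N - 3*L + 1  [with N=5, L=-2]  = 17
D = K*L  [with K=17, L=-2]  = -34
Without intervention: L = 2 if N >= 5 else -4  [with N=5]  = 2; K = 2*N - 3*L + 1  [with N=5, L=2]  = 5; D = K*L  [with K=5, L=2]  = 10.
Change = -34 − 10 = -44.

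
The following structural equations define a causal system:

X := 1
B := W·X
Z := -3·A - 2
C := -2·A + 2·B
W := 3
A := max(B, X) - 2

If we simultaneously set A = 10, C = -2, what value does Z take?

The joint intervention fixes A = 10, C = -2, removing each variable's own equation.
Z = -3·A - 2  [with A=10]  = -32

-32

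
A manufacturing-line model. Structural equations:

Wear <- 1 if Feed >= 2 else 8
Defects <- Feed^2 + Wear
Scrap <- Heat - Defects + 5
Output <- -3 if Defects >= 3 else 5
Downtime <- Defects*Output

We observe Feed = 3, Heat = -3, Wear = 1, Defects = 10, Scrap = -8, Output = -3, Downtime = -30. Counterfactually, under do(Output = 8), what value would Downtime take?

80

Intervening sets Output = 8 and removes its equation (Output <- -3 if Defects >= 3 else 5).
Wear = 1 if Feed >= 2 else 8  [with Feed=3]  = 1
Defects = Feed^2 + Wear  [with Feed=3, Wear=1]  = 10
Downtime = Defects*Output  [with Defects=10, Output=8]  = 80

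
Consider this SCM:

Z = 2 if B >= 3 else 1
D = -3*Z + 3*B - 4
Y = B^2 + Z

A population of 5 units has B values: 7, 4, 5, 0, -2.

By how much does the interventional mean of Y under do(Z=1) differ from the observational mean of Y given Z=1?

16.8

Under do(Z=1), Z's equation is replaced by Z=1 for every unit. Per-unit Y: 50, 17, 26, 1, 5. Mean = 19.8.
E[Y|Z=1] averages over only the 2 units with Z=1 (B = 0, -2): Y = 1, 5, mean 3.
Difference = 19.8 − 3 = 16.8.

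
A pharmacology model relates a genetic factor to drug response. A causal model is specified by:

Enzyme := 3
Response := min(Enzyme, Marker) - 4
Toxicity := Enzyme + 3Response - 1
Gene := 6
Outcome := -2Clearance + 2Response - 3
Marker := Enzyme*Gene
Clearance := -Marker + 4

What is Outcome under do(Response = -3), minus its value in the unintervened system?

-4

The intervention breaks the incoming arrows to Response: Response := min(Enzyme, Marker) - 4 no longer applies, and Response = -3.
Marker = Enzyme*Gene  [with Enzyme=3, Gene=6]  = 18
Clearance = -Marker + 4  [with Marker=18]  = -14
Outcome = -2Clearance + 2Response - 3  [with Clearance=-14, Response=-3]  = 19
Without intervention: Marker = Enzyme*Gene  [with Enzyme=3, Gene=6]  = 18; Response = min(Enzyme, Marker) - 4  [with Enzyme=3, Marker=18]  = -1; Clearance = -Marker + 4  [with Marker=18]  = -14; Outcome = -2Clearance + 2Response - 3  [with Clearance=-14, Response=-1]  = 23.
Change = 19 − 23 = -4.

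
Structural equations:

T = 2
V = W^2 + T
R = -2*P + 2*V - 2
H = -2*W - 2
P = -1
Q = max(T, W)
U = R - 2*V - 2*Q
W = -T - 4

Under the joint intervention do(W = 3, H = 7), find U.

-6

Under do(W = 3, H = 7), each intervened variable's structural equation is replaced by its fixed value.
V = W^2 + T  [with W=3, T=2]  = 11
R = -2*P + 2*V - 2  [with P=-1, V=11]  = 22
Q = max(T, W)  [with T=2, W=3]  = 3
U = R - 2*V - 2*Q  [with R=22, V=11, Q=3]  = -6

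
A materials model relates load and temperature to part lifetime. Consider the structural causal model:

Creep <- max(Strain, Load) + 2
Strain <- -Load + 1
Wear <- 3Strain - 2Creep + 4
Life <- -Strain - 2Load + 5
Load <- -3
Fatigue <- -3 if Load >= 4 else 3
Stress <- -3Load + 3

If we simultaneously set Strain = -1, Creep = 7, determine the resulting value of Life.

12

Under do(Strain = -1, Creep = 7), each intervened variable's structural equation is replaced by its fixed value.
Life = -Strain - 2Load + 5  [with Strain=-1, Load=-3]  = 12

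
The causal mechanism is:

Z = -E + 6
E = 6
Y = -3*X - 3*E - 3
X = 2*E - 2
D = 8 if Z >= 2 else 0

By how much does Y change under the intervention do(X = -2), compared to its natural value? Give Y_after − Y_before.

The intervention breaks the incoming arrows to X: X = 2*E - 2 no longer applies, and X = -2.
Y = -3*X - 3*E - 3  [with X=-2, E=6]  = -15
Without intervention: X = 2*E - 2  [with E=6]  = 10; Y = -3*X - 3*E - 3  [with X=10, E=6]  = -51.
Change = -15 − (-51) = 36.

36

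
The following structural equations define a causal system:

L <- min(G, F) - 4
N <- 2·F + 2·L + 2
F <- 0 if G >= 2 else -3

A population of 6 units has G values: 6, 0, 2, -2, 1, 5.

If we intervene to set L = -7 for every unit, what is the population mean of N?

Under do(L=-7), L's equation is replaced by L=-7 for every unit. Per-unit N: -12, -18, -12, -18, -18, -12. Mean = -15.

-15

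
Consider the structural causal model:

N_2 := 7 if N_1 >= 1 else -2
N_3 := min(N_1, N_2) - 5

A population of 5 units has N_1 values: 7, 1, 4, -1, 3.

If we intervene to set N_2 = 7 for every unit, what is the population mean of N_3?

Under do(N_2=7), N_2's equation is replaced by N_2=7 for every unit. Per-unit N_3: 2, -4, -1, -6, -2. Mean = -2.2.

-2.2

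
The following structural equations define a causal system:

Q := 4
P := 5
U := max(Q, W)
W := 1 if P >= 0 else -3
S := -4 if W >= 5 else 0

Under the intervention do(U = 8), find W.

1

Under do(U=8), the mechanism U := max(Q, W) is discarded; U is fixed at 8.
Since W is not a descendant of the intervened variable, it is unaffected.
W = 1 if P >= 0 else -3  [with P=5]  = 1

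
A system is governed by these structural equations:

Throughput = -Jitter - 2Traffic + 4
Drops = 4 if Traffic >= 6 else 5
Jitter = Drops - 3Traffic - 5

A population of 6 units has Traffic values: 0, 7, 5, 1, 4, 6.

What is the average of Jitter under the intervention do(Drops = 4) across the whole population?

Under do(Drops=4), Drops's equation is replaced by Drops=4 for every unit. Per-unit Jitter: -1, -22, -16, -4, -13, -19. Mean = -12.5.

-12.5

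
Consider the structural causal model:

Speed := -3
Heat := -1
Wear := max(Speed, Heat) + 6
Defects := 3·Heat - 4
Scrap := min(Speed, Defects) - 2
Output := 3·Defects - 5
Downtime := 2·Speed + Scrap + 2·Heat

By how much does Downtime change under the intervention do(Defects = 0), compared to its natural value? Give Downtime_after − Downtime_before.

The intervention breaks the incoming arrows to Defects: Defects := 3·Heat - 4 no longer applies, and Defects = 0.
Scrap = min(Speed, Defects) - 2  [with Speed=-3, Defects=0]  = -5
Downtime = 2·Speed + Scrap + 2·Heat  [with Speed=-3, Scrap=-5, Heat=-1]  = -13
Without intervention: Defects = 3·Heat - 4  [with Heat=-1]  = -7; Scrap = min(Speed, Defects) - 2  [with Speed=-3, Defects=-7]  = -9; Downtime = 2·Speed + Scrap + 2·Heat  [with Speed=-3, Scrap=-9, Heat=-1]  = -17.
Change = -13 − (-17) = 4.

4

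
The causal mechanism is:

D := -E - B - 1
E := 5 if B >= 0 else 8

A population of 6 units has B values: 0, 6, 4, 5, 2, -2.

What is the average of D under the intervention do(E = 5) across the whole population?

-8.5

The intervention sets E=5 in all 6 units regardless of B. Recomputing D per unit gives -6, -12, -10, -11, -8, -4; average -8.5.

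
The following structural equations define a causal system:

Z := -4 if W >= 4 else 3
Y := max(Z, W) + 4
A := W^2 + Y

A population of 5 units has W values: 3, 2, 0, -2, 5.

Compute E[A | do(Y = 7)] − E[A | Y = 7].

Every unit gets Y=7 under the intervention. A values become 16, 11, 7, 11, 32; E[A|do(Y=7)] = 15.4.
Observing Y=7 restricts to units where Y's equation naturally yields 7: W ∈ {3, 2, 0, -2}. In that subpopulation A = 16, 11, 7, 11, mean 11.25.
Difference = 15.4 − 11.25 = 4.15.

4.15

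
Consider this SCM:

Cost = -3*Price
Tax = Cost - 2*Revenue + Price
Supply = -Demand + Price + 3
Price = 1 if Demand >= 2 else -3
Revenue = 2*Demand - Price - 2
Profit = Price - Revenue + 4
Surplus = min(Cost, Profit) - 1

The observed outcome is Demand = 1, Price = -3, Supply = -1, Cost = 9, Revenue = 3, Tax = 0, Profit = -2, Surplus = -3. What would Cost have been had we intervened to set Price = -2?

6

Under do(Price=-2), the mechanism Price = 1 if Demand >= 2 else -3 is discarded; Price is fixed at -2.
Cost = -3*Price  [with Price=-2]  = 6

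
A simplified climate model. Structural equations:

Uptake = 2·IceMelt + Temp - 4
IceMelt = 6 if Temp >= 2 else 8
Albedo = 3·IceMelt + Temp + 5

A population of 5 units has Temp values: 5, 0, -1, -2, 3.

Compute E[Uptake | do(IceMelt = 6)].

Under do(IceMelt=6), IceMelt's equation is replaced by IceMelt=6 for every unit. Per-unit Uptake: 13, 8, 7, 6, 11. Mean = 9.

9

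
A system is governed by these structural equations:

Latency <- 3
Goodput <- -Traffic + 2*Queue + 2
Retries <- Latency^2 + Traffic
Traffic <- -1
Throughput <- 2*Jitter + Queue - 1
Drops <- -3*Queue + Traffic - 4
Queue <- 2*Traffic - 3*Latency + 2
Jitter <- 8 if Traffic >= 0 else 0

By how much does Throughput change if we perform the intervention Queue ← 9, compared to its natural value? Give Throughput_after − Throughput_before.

18

The intervention breaks the incoming arrows to Queue: Queue <- 2*Traffic - 3*Latency + 2 no longer applies, and Queue = 9.
Jitter = 8 if Traffic >= 0 else 0  [with Traffic=-1]  = 0
Throughput = 2*Jitter + Queue - 1  [with Jitter=0, Queue=9]  = 8
Without intervention: Queue = 2*Traffic - 3*Latency + 2  [with Traffic=-1, Latency=3]  = -9; Jitter = 8 if Traffic >= 0 else 0  [with Traffic=-1]  = 0; Throughput = 2*Jitter + Queue - 1  [with Jitter=0, Queue=-9]  = -10.
Change = 8 − (-10) = 18.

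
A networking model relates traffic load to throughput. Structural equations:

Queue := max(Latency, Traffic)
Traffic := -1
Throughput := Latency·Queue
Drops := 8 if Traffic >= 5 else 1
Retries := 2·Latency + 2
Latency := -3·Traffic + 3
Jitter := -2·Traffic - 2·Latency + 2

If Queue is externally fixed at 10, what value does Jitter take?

The intervention breaks the incoming arrows to Queue: Queue := max(Latency, Traffic) no longer applies, and Queue = 10.
No directed path runs from Queue to Jitter, so Jitter keeps its natural value.
Latency = -3·Traffic + 3  [with Traffic=-1]  = 6
Jitter = -2·Traffic - 2·Latency + 2  [with Traffic=-1, Latency=6]  = -8

-8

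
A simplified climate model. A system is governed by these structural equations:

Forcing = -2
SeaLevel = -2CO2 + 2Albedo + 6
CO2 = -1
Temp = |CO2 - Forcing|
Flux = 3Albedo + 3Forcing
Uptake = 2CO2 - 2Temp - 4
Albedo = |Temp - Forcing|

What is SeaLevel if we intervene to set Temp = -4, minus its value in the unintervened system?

-2

do(Temp=-4) replaces the equation Temp = |CO2 - Forcing| with the constant Temp = -4.
Albedo = |Temp - Forcing|  [with Temp=-4, Forcing=-2]  = 2
SeaLevel = -2CO2 + 2Albedo + 6  [with CO2=-1, Albedo=2]  = 12
Without intervention: Temp = |CO2 - Forcing|  [with CO2=-1, Forcing=-2]  = 1; Albedo = |Temp - Forcing|  [with Temp=1, Forcing=-2]  = 3; SeaLevel = -2CO2 + 2Albedo + 6  [with CO2=-1, Albedo=3]  = 14.
Change = 12 − 14 = -2.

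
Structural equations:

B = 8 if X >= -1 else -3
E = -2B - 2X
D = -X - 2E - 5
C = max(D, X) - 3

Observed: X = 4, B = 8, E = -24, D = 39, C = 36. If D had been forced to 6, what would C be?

3

Intervening sets D = 6 and removes its equation (D = -X - 2E - 5).
C = max(D, X) - 3  [with D=6, X=4]  = 3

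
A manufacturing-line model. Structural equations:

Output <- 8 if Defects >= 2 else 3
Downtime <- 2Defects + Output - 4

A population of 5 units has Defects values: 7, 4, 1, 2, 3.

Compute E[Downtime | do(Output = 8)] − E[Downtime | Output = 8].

Every unit gets Output=8 under the intervention. Downtime values become 18, 12, 6, 8, 10; E[Downtime|do(Output=8)] = 10.8.
Observing Output=8 restricts to units where Output's equation naturally yields 8: Defects ∈ {7, 4, 2, 3}. In that subpopulation Downtime = 18, 12, 8, 10, mean 12.
Difference = 10.8 − 12 = -1.2.

-1.2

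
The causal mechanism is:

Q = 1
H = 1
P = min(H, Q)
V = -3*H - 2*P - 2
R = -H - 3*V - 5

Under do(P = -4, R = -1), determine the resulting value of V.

3

The joint intervention fixes P = -4, R = -1, removing each variable's own equation.
V = -3*H - 2*P - 2  [with H=1, P=-4]  = 3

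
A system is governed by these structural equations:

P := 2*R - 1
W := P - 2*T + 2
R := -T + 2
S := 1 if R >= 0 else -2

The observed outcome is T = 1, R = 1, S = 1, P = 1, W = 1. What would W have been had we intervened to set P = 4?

Intervening sets P = 4 and removes its equation (P := 2*R - 1).
W = P - 2*T + 2  [with P=4, T=1]  = 4

4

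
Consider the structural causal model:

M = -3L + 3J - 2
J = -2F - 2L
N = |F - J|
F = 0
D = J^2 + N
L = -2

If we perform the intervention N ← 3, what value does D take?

The intervention breaks the incoming arrows to N: N = |F - J| no longer applies, and N = 3.
J = -2F - 2L  [with F=0, L=-2]  = 4
D = J^2 + N  [with J=4, N=3]  = 19

19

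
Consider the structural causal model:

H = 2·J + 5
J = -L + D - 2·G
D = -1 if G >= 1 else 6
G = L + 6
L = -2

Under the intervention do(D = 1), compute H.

do(D=1) replaces the equation D = -1 if G >= 1 else 6 with the constant D = 1.
G = L + 6  [with L=-2]  = 4
J = -L + D - 2·G  [with L=-2, D=1, G=4]  = -5
H = 2·J + 5  [with J=-5]  = -5

-5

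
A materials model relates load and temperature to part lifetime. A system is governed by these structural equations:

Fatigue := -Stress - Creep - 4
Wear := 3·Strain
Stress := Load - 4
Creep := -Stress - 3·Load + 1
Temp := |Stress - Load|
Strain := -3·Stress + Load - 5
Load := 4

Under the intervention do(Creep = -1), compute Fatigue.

Under do(Creep=-1), the mechanism Creep := -Stress - 3·Load + 1 is discarded; Creep is fixed at -1.
Stress = Load - 4  [with Load=4]  = 0
Fatigue = -Stress - Creep - 4  [with Stress=0, Creep=-1]  = -3

-3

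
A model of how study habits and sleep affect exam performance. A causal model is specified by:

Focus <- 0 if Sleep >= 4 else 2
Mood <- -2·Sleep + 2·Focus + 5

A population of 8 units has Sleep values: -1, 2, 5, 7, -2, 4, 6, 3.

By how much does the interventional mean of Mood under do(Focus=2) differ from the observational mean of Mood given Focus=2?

-5

do(Focus=2) breaks Focus's dependence on Sleep. With Focus=2 fixed, Mood across the units is 11, 5, -1, -5, 13, 1, -3, 3, mean 3.
Conditioning on Focus=2 selects the 4 unit(s) with Sleep ∈ {-1, 2, -2, 3}. Their Mood values: 11, 5, 13, 3. Mean = 8.
Difference = 3 − 8 = -5.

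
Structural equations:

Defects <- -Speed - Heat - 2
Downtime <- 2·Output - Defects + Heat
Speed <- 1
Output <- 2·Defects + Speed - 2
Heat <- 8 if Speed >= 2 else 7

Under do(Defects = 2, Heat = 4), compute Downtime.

8

Setting Defects = 2, Heat = 4 by intervention discards those variables' equations.
Output = 2·Defects + Speed - 2  [with Defects=2, Speed=1]  = 3
Downtime = 2·Output - Defects + Heat  [with Output=3, Defects=2, Heat=4]  = 8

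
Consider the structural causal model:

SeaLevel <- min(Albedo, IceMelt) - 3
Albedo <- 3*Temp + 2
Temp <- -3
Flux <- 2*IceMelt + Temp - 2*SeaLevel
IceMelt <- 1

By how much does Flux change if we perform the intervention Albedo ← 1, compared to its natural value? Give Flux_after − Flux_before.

do(Albedo=1) replaces the equation Albedo <- 3*Temp + 2 with the constant Albedo = 1.
SeaLevel = min(Albedo, IceMelt) - 3  [with Albedo=1, IceMelt=1]  = -2
Flux = 2*IceMelt + Temp - 2*SeaLevel  [with IceMelt=1, Temp=-3, SeaLevel=-2]  = 3
Without intervention: Albedo = 3*Temp + 2  [with Temp=-3]  = -7; SeaLevel = min(Albedo, IceMelt) - 3  [with Albedo=-7, IceMelt=1]  = -10; Flux = 2*IceMelt + Temp - 2*SeaLevel  [with IceMelt=1, Temp=-3, SeaLevel=-10]  = 19.
Change = 3 − 19 = -16.

-16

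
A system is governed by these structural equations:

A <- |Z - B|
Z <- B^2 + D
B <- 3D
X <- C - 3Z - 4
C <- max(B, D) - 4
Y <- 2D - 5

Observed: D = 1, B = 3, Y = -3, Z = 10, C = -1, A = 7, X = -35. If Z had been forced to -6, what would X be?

The intervention breaks the incoming arrows to Z: Z <- B^2 + D no longer applies, and Z = -6.
B = 3D  [with D=1]  = 3
C = max(B, D) - 4  [with B=3, D=1]  = -1
X = C - 3Z - 4  [with C=-1, Z=-6]  = 13

13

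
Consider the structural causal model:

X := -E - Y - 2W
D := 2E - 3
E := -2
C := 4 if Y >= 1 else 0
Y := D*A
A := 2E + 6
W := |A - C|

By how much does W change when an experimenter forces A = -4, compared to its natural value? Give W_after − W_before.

Under do(A=-4), the mechanism A := 2E + 6 is discarded; A is fixed at -4.
D = 2E - 3  [with E=-2]  = -7
Y = D*A  [with D=-7, A=-4]  = 28
C = 4 if Y >= 1 else 0  [with Y=28]  = 4
W = |A - C|  [with A=-4, C=4]  = 8
Without intervention: A = 2E + 6  [with E=-2]  = 2; D = 2E - 3  [with E=-2]  = -7; Y = D*A  [with D=-7, A=2]  = -14; C = 4 if Y >= 1 else 0  [with Y=-14]  = 0; W = |A - C|  [with A=2, C=0]  = 2.
Change = 8 − 2 = 6.

6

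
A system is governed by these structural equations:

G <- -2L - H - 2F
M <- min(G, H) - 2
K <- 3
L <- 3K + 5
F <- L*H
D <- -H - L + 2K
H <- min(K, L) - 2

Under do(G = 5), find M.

-1

The intervention breaks the incoming arrows to G: G <- -2L - H - 2F no longer applies, and G = 5.
L = 3K + 5  [with K=3]  = 14
H = min(K, L) - 2  [with K=3, L=14]  = 1
M = min(G, H) - 2  [with G=5, H=1]  = -1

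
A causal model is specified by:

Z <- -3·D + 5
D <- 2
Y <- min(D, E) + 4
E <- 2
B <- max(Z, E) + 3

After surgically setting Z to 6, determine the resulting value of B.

The intervention breaks the incoming arrows to Z: Z <- -3·D + 5 no longer applies, and Z = 6.
B = max(Z, E) + 3  [with Z=6, E=2]  = 9

9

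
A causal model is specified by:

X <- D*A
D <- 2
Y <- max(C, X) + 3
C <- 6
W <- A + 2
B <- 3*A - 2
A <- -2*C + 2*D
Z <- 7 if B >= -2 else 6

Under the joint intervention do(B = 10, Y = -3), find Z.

Under do(B = 10, Y = -3), each intervened variable's structural equation is replaced by its fixed value.
Z = 7 if B >= -2 else 6  [with B=10]  = 7

7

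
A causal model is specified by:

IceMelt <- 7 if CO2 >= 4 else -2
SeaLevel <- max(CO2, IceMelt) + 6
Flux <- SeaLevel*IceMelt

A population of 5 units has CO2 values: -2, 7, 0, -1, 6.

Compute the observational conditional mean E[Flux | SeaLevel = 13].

Observing SeaLevel=13 restricts to units where SeaLevel's equation naturally yields 13: CO2 ∈ {7, 6}. In that subpopulation Flux = 91, 91, mean 91.

91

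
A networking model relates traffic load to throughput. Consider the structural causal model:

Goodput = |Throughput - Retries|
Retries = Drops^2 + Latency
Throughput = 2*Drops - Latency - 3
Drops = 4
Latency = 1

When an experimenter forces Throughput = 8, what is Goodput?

9

Intervening sets Throughput = 8 and removes its equation (Throughput = 2*Drops - Latency - 3).
Retries = Drops^2 + Latency  [with Drops=4, Latency=1]  = 17
Goodput = |Throughput - Retries|  [with Throughput=8, Retries=17]  = 9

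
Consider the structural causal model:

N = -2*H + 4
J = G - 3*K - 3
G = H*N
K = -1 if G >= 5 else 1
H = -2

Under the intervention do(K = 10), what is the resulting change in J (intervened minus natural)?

-27

Intervening sets K = 10 and removes its equation (K = -1 if G >= 5 else 1).
N = -2*H + 4  [with H=-2]  = 8
G = H*N  [with H=-2, N=8]  = -16
J = G - 3*K - 3  [with G=-16, K=10]  = -49
Without intervention: N = -2*H + 4  [with H=-2]  = 8; G = H*N  [with H=-2, N=8]  = -16; K = -1 if G >= 5 else 1  [with G=-16]  = 1; J = G - 3*K - 3  [with G=-16, K=1]  = -22.
Change = -49 − (-22) = -27.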